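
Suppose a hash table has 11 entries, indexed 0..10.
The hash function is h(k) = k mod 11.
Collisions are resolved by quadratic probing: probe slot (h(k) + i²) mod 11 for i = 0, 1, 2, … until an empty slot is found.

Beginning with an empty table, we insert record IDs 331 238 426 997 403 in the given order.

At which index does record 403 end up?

331: h=1 → slot 1
238: h=7 → slot 7
426: h=8 → slot 8
997: h=7, probe 7,8,0 → slot 0
403: h=7, probe 7,8,0,5 → slot 5
Table: [997, 331, ∅, ∅, ∅, 403, ∅, 238, 426, ∅, ∅]

5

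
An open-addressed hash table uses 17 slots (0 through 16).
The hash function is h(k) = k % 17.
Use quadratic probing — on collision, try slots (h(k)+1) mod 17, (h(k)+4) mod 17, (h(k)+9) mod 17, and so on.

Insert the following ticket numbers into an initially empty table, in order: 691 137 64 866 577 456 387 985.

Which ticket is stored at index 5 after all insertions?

387

691: h=11 -> slot 11
137: h=1 -> slot 1
64: h=13 -> slot 13
866: h=16 -> slot 16
577: h=16, probe 16,0 -> slot 0
456: h=14 -> slot 14
387: h=13, probe 13,14,0,5 -> slot 5
985: h=16, probe 16,0,3 -> slot 3
Table: [577, 137, -, 985, -, 387, -, -, -, -, -, 691, -, 64, 456, -, 866]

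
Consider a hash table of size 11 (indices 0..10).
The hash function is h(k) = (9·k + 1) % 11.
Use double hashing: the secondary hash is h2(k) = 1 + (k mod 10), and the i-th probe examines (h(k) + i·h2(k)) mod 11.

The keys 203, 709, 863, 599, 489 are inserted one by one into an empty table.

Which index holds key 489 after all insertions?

203: h=2 → slot 2
709: h=2, h2=10, probe 2,1 → slot 1
863: h=2, h2=4, probe 2,6 → slot 6
599: h=2, h2=10, probe 2,1,0 → slot 0
489: h=2, h2=10, probe 2,1,0,10 → slot 10
Table: [599, 709, 203, —, —, —, 863, —, —, —, 489]

10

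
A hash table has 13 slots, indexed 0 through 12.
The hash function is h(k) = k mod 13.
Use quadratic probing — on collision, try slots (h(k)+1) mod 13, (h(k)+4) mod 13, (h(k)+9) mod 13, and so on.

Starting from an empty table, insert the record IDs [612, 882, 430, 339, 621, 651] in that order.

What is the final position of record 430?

2

612: h=1 => slot 1
882: h=11 => slot 11
430: h=1, probe 1,2 => slot 2
339: h=1, probe 1,2,5 => slot 5
621: h=10 => slot 10
651: h=1, probe 1,2,5,10,4 => slot 4
Table: [-, 612, 430, -, 651, 339, -, -, -, -, 621, 882, -]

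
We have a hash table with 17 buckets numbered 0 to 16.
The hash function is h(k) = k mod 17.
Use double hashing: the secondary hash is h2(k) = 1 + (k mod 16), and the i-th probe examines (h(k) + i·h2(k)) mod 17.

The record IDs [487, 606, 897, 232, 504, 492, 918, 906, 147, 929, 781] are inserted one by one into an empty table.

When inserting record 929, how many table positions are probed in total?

Insert 487: h=11, slot 11 empty => index 11.
Insert 606: h=11, h2=15, slot 11 occupied => index 9.
Insert 897: h=13, slot 13 empty => index 13.
Insert 232: h=11, h2=9, slot 11 occupied => index 3.
Insert 504: h=11, h2=9, slots 11,3 occupied => index 12.
Insert 492: h=16, slot 16 empty => index 16.
Insert 918: h=0, slot 0 empty => index 0.
Insert 906: h=5, slot 5 empty => index 5.
Insert 147: h=11, h2=4, slot 11 occupied => index 15.
Insert 929: h=11, h2=2, slots 11,13,15,0 occupied => index 2.
Insert 781: h=16, h2=14, slots 16,13 occupied => index 10.
Table: [918, —, 929, 232, —, 906, —, —, —, 606, 781, 487, 504, 897, —, 147, 492]

5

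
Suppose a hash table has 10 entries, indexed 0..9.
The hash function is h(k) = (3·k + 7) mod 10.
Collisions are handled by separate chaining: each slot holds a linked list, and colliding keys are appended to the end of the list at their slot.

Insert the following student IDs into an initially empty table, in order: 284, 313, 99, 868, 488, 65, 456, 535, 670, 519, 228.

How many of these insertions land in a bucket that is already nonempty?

Insert 284: h=9, bucket 9 empty -> new chain.
Insert 313: h=6, bucket 6 empty -> new chain.
Insert 99: h=4, bucket 4 empty -> new chain.
Insert 868: h=1, bucket 1 empty -> new chain.
Insert 488: h=1, bucket 1 nonempty -> append to chain.
Insert 65: h=2, bucket 2 empty -> new chain.
Insert 456: h=5, bucket 5 empty -> new chain.
Insert 535: h=2, bucket 2 nonempty -> append to chain.
Insert 670: h=7, bucket 7 empty -> new chain.
Insert 519: h=4, bucket 4 nonempty -> append to chain.
Insert 228: h=1, bucket 1 nonempty -> append to chain.
Final buckets:
0: —
1: 868 -> 488 -> 228
2: 65 -> 535
3: —
4: 99 -> 519
5: 456
6: 313
7: 670
8: —
9: 284

4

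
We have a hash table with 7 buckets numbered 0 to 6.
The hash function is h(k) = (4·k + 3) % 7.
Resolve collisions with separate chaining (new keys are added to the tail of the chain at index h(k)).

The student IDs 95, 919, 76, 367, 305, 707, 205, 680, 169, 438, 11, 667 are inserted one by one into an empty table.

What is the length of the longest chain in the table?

4

95 -> bucket 5
919 -> bucket 4
76 -> bucket 6
367 -> bucket 1
305 -> bucket 5 (collision)
707 -> bucket 3
205 -> bucket 4 (collision)
680 -> bucket 0
169 -> bucket 0 (collision)
438 -> bucket 5 (collision)
11 -> bucket 5 (collision)
667 -> bucket 4 (collision)
Final buckets:
0: 680 -> 169
1: 367
2: -
3: 707
4: 919 -> 205 -> 667
5: 95 -> 305 -> 438 -> 11
6: 76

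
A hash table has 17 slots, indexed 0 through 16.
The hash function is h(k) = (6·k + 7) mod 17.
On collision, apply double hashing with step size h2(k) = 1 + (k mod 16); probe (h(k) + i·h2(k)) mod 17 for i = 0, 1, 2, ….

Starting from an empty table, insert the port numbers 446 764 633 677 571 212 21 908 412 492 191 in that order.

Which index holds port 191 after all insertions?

13

446: h=14 → slot 14
764: h=1 → slot 1
633: h=14, h2=10, probe 14,7 → slot 7
677: h=6 → slot 6
571: h=16 → slot 16
212: h=4 → slot 4
21: h=14, h2=6, probe 14,3 → slot 3
908: h=15 → slot 15
412: h=14, h2=13, probe 14,10 → slot 10
492: h=1, h2=13, probe 1,14,10,6,2 → slot 2
191: h=14, h2=16, probe 14,13 → slot 13
Table: [., 764, 492, 21, 212, ., 677, 633, ., ., 412, ., ., 191, 446, 908, 571]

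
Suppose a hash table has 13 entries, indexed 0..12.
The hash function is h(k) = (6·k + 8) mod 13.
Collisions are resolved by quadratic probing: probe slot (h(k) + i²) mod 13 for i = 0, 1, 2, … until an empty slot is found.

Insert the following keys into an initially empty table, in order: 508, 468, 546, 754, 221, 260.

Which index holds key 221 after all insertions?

4

508: h=1 => slot 1
468: h=8 => slot 8
546: h=8, probe 8,9 => slot 9
754: h=8, probe 8,9,12 => slot 12
221: h=8, probe 8,9,12,4 => slot 4
260: h=8, probe 8,9,12,4,11 => slot 11
Table: [—, 508, —, —, 221, —, —, —, 468, 546, —, 260, 754]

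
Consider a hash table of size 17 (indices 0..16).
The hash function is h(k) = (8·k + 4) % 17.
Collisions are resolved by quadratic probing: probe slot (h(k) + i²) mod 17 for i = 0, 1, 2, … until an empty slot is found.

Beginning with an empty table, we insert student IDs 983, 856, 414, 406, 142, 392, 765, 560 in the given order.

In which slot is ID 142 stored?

10

983 hashes to 14; slot 14 is free -> place at 14.
856 hashes to 1; slot 1 is free -> place at 1.
414 hashes to 1; 1 taken -> place at 2.
406 hashes to 5; slot 5 is free -> place at 5.
142 hashes to 1; 1,2,5 taken -> place at 10.
392 hashes to 12; slot 12 is free -> place at 12.
765 hashes to 4; slot 4 is free -> place at 4.
560 hashes to 13; slot 13 is free -> place at 13.
Table: [_, 856, 414, _, 765, 406, _, _, _, _, 142, _, 392, 560, 983, _, _]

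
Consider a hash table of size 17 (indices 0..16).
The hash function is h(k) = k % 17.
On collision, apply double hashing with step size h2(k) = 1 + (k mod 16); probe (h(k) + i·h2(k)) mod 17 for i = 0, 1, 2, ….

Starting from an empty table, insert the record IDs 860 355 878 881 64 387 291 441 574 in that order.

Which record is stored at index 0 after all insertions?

860 hashes to 10; slot 10 is free => place at 10.
355 hashes to 15; slot 15 is free => place at 15.
878 hashes to 11; slot 11 is free => place at 11.
881 hashes to 14; slot 14 is free => place at 14.
64 hashes to 13; slot 13 is free => place at 13.
387 hashes to 13, h2=4; 13 taken => place at 0.
291 hashes to 2; slot 2 is free => place at 2.
441 hashes to 16; slot 16 is free => place at 16.
574 hashes to 13, h2=15; 13,11 taken => place at 9.
Table: [387, ., 291, ., ., ., ., ., ., 574, 860, 878, ., 64, 881, 355, 441]

387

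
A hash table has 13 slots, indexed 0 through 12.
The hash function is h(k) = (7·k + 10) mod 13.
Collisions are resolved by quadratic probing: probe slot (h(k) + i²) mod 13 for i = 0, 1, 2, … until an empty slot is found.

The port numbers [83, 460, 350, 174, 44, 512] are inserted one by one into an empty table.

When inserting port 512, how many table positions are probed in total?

Insert 83: h=6, slot 6 empty -> index 6.
Insert 460: h=6, slot 6 occupied -> index 7.
Insert 350: h=3, slot 3 empty -> index 3.
Insert 174: h=6, slots 6,7 occupied -> index 10.
Insert 44: h=6, slots 6,7,10 occupied -> index 2.
Insert 512: h=6, slots 6,7,10,2 occupied -> index 9.
Table: [∅, ∅, 44, 350, ∅, ∅, 83, 460, ∅, 512, 174, ∅, ∅]

5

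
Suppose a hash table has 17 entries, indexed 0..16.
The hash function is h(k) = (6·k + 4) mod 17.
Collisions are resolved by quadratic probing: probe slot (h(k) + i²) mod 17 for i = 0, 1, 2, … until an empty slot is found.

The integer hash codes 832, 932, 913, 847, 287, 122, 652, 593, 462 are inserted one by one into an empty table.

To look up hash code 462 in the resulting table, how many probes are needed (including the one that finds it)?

832: h=15 -> slot 15
932: h=3 -> slot 3
913: h=8 -> slot 8
847: h=3, probe 3,4 -> slot 4
287: h=9 -> slot 9
122: h=5 -> slot 5
652: h=6 -> slot 6
593: h=9, probe 9,10 -> slot 10
462: h=5, probe 5,6,9,14 -> slot 14
Table: [∅, ∅, ∅, 932, 847, 122, 652, ∅, 913, 287, 593, ∅, ∅, ∅, 462, 832, ∅]
Lookup 462: h=5, probe 5,6,9,14 → found at 14.

4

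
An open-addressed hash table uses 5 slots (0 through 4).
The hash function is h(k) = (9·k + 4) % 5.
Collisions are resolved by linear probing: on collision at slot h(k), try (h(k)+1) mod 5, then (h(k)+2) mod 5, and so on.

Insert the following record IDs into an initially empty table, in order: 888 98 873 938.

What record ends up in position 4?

938

Insert 888: h=1, slot 1 empty -> index 1.
Insert 98: h=1, slot 1 occupied -> index 2.
Insert 873: h=1, slots 1,2 occupied -> index 3.
Insert 938: h=1, slots 1,2,3 occupied -> index 4.
Table: [-, 888, 98, 873, 938]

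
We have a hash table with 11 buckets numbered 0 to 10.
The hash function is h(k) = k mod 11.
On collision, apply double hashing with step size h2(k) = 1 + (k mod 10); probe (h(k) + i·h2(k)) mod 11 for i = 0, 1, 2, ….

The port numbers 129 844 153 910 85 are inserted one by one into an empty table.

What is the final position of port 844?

Insert 129: h=8, slot 8 empty -> index 8.
Insert 844: h=8, h2=5, slot 8 occupied -> index 2.
Insert 153: h=10, slot 10 empty -> index 10.
Insert 910: h=8, h2=1, slot 8 occupied -> index 9.
Insert 85: h=8, h2=6, slot 8 occupied -> index 3.
Table: [., ., 844, 85, ., ., ., ., 129, 910, 153]

2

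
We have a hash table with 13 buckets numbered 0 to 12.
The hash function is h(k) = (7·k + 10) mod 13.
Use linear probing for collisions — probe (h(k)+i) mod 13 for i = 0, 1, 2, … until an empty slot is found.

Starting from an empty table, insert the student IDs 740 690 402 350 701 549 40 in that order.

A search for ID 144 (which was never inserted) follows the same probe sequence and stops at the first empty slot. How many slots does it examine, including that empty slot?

740 hashes to 3; slot 3 is free -> place at 3.
690 hashes to 4; slot 4 is free -> place at 4.
402 hashes to 3; 3,4 taken -> place at 5.
350 hashes to 3; 3,4,5 taken -> place at 6.
701 hashes to 3; 3,4,5,6 taken -> place at 7.
549 hashes to 5; 5,6,7 taken -> place at 8.
40 hashes to 4; 4,5,6,7,8 taken -> place at 9.
Table: [-, -, -, 740, 690, 402, 350, 701, 549, 40, -, -, -]
Lookup 144: h=4, probe 4,5,6,7,8,9,10 → slot 10 empty, not found.

7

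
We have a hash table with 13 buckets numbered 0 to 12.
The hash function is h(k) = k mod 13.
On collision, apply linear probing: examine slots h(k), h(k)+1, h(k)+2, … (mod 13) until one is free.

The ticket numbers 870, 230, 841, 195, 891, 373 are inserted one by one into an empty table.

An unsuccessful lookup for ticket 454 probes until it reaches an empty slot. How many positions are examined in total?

3

870: h=12 => slot 12
230: h=9 => slot 9
841: h=9, probe 9,10 => slot 10
195: h=0 => slot 0
891: h=7 => slot 7
373: h=9, probe 9,10,11 => slot 11
Table: [195, -, -, -, -, -, -, 891, -, 230, 841, 373, 870]
Lookup 454: h=12, probe 12,0,1 → slot 1 empty, not found.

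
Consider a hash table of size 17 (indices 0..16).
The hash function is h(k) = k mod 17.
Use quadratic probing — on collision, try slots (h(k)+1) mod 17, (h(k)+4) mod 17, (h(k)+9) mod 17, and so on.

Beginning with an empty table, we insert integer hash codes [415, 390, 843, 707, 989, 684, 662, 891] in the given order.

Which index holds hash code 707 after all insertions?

11

415: h=7 → slot 7
390: h=16 → slot 16
843: h=10 → slot 10
707: h=10, probe 10,11 → slot 11
989: h=3 → slot 3
684: h=4 → slot 4
662: h=16, probe 16,0 → slot 0
891: h=7, probe 7,8 → slot 8
Table: [662, ., ., 989, 684, ., ., 415, 891, ., 843, 707, ., ., ., ., 390]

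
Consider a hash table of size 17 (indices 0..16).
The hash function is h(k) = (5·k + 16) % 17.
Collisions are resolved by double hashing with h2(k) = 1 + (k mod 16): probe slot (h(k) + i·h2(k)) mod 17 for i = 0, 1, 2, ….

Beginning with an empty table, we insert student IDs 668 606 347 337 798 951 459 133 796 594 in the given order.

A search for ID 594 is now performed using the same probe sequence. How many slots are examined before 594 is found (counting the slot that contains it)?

5

668 hashes to 7; slot 7 is free -> place at 7.
606 hashes to 3; slot 3 is free -> place at 3.
347 hashes to 0; slot 0 is free -> place at 0.
337 hashes to 1; slot 1 is free -> place at 1.
798 hashes to 11; slot 11 is free -> place at 11.
951 hashes to 11, h2=8; 11 taken -> place at 2.
459 hashes to 16; slot 16 is free -> place at 16.
133 hashes to 1, h2=6; 1,7 taken -> place at 13.
796 hashes to 1, h2=13; 1 taken -> place at 14.
594 hashes to 11, h2=3; 11,14,0,3 taken -> place at 6.
Table: [347, 337, 951, 606, ., ., 594, 668, ., ., ., 798, ., 133, 796, ., 459]
Lookup 594: h=11, h2=3, probe 11,14,0,3,6 → found at 6.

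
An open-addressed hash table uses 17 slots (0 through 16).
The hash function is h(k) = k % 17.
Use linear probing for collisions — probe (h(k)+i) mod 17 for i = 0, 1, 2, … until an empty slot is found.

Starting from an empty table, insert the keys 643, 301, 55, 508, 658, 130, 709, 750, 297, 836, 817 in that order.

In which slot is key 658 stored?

643: h=14 -> slot 14
301: h=12 -> slot 12
55: h=4 -> slot 4
508: h=15 -> slot 15
658: h=12, probe 12,13 -> slot 13
130: h=11 -> slot 11
709: h=12, probe 12,13,14,15,16 -> slot 16
750: h=2 -> slot 2
297: h=8 -> slot 8
836: h=3 -> slot 3
817: h=1 -> slot 1
Table: [_, 817, 750, 836, 55, _, _, _, 297, _, _, 130, 301, 658, 643, 508, 709]

13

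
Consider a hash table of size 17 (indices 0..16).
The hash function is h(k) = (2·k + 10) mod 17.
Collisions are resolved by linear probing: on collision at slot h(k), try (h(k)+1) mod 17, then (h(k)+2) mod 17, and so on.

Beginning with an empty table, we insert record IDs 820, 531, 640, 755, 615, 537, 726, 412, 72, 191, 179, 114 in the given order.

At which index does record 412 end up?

3

820: h=1 -> slot 1
531: h=1, probe 1,2 -> slot 2
640: h=15 -> slot 15
755: h=7 -> slot 7
615: h=16 -> slot 16
537: h=13 -> slot 13
726: h=0 -> slot 0
412: h=1, probe 1,2,3 -> slot 3
72: h=1, probe 1,2,3,4 -> slot 4
191: h=1, probe 1,2,3,4,5 -> slot 5
179: h=11 -> slot 11
114: h=0, probe 0,1,2,3,4,5,6 -> slot 6
Table: [726, 820, 531, 412, 72, 191, 114, 755, ∅, ∅, ∅, 179, ∅, 537, ∅, 640, 615]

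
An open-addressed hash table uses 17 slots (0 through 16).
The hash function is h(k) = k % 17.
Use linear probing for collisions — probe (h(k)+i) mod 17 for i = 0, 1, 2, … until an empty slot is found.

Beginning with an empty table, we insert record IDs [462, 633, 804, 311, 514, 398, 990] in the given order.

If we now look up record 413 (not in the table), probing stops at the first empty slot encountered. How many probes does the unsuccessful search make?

6

462 hashes to 3; slot 3 is free -> place at 3.
633 hashes to 4; slot 4 is free -> place at 4.
804 hashes to 5; slot 5 is free -> place at 5.
311 hashes to 5; 5 taken -> place at 6.
514 hashes to 4; 4,5,6 taken -> place at 7.
398 hashes to 7; 7 taken -> place at 8.
990 hashes to 4; 4,5,6,7,8 taken -> place at 9.
Table: [—, —, —, 462, 633, 804, 311, 514, 398, 990, —, —, —, —, —, —, —]
Lookup 413: h=5, probe 5,6,7,8,9,10 → slot 10 empty, not found.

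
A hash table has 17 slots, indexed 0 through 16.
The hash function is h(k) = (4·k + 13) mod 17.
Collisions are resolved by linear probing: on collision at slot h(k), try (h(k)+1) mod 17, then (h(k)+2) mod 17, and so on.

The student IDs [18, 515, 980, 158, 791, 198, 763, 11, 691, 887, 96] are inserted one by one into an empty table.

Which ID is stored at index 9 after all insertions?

691

18: h=0 -> slot 0
515: h=16 -> slot 16
980: h=6 -> slot 6
158: h=16, probe 16,0,1 -> slot 1
791: h=15 -> slot 15
198: h=6, probe 6,7 -> slot 7
763: h=5 -> slot 5
11: h=6, probe 6,7,8 -> slot 8
691: h=6, probe 6,7,8,9 -> slot 9
887: h=8, probe 8,9,10 -> slot 10
96: h=6, probe 6,7,8,9,10,11 -> slot 11
Table: [18, 158, ∅, ∅, ∅, 763, 980, 198, 11, 691, 887, 96, ∅, ∅, ∅, 791, 515]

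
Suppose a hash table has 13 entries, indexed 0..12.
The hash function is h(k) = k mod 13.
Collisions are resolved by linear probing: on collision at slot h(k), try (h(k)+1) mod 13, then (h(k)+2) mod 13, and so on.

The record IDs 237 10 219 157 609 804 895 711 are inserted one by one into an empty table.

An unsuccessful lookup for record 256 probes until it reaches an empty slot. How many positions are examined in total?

Insert 237: h=3, slot 3 empty → index 3.
Insert 10: h=10, slot 10 empty → index 10.
Insert 219: h=11, slot 11 empty → index 11.
Insert 157: h=1, slot 1 empty → index 1.
Insert 609: h=11, slot 11 occupied → index 12.
Insert 804: h=11, slots 11,12 occupied → index 0.
Insert 895: h=11, slots 11,12,0,1 occupied → index 2.
Insert 711: h=9, slot 9 empty → index 9.
Table: [804, 157, 895, 237, ∅, ∅, ∅, ∅, ∅, 711, 10, 219, 609]
Lookup 256: h=9, probe 9,10,11,12,0,1,2,3,4 → slot 4 empty, not found.

9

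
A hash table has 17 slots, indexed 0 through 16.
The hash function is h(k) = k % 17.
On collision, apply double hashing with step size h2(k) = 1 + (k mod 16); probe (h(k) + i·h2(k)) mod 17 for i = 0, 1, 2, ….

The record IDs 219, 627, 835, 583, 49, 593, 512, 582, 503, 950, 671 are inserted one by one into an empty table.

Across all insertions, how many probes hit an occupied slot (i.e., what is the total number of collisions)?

Insert 219: h=15, slot 15 empty -> index 15.
Insert 627: h=15, h2=4, slot 15 occupied -> index 2.
Insert 835: h=2, h2=4, slot 2 occupied -> index 6.
Insert 583: h=5, slot 5 empty -> index 5.
Insert 49: h=15, h2=2, slot 15 occupied -> index 0.
Insert 593: h=15, h2=2, slots 15,0,2 occupied -> index 4.
Insert 512: h=2, h2=1, slot 2 occupied -> index 3.
Insert 582: h=4, h2=7, slot 4 occupied -> index 11.
Insert 503: h=10, slot 10 empty -> index 10.
Insert 950: h=15, h2=7, slots 15,5 occupied -> index 12.
Insert 671: h=8, slot 8 empty -> index 8.
Table: [49, —, 627, 512, 593, 583, 835, —, 671, —, 503, 582, 950, —, —, 219, —]

10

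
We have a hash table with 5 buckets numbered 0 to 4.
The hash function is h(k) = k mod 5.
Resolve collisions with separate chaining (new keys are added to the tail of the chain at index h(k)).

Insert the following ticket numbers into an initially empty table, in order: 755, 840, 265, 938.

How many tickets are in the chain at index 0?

755 -> bucket 0
840 -> bucket 0 (collision)
265 -> bucket 0 (collision)
938 -> bucket 3
Final buckets:
0: 755 -> 840 -> 265
1: .
2: .
3: 938
4: .

3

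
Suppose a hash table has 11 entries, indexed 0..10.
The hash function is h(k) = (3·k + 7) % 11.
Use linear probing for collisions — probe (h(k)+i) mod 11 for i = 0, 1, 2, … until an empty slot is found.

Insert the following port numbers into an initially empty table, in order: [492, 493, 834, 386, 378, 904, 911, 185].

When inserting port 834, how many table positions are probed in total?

Insert 492: h=9, slot 9 empty -> index 9.
Insert 493: h=1, slot 1 empty -> index 1.
Insert 834: h=1, slot 1 occupied -> index 2.
Insert 386: h=10, slot 10 empty -> index 10.
Insert 378: h=8, slot 8 empty -> index 8.
Insert 904: h=2, slot 2 occupied -> index 3.
Insert 911: h=1, slots 1,2,3 occupied -> index 4.
Insert 185: h=1, slots 1,2,3,4 occupied -> index 5.
Table: [_, 493, 834, 904, 911, 185, _, _, 378, 492, 386]

2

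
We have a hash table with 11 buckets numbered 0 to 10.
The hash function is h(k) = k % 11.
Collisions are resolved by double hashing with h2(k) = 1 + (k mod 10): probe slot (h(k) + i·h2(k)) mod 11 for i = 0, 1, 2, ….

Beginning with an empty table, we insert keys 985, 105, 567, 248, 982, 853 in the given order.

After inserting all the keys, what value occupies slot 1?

985 hashes to 6; slot 6 is free → place at 6.
105 hashes to 6, h2=6; 6 taken → place at 1.
567 hashes to 6, h2=8; 6 taken → place at 3.
248 hashes to 6, h2=9; 6 taken → place at 4.
982 hashes to 3, h2=3; 3,6 taken → place at 9.
853 hashes to 6, h2=4; 6 taken → place at 10.
Table: [_, 105, _, 567, 248, _, 985, _, _, 982, 853]

105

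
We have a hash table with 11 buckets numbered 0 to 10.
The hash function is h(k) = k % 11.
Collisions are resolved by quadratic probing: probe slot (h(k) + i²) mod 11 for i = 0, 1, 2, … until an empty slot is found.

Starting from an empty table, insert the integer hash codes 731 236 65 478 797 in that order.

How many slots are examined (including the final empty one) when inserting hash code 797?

4

731: h=5 => slot 5
236: h=5, probe 5,6 => slot 6
65: h=10 => slot 10
478: h=5, probe 5,6,9 => slot 9
797: h=5, probe 5,6,9,3 => slot 3
Table: [—, —, —, 797, —, 731, 236, —, —, 478, 65]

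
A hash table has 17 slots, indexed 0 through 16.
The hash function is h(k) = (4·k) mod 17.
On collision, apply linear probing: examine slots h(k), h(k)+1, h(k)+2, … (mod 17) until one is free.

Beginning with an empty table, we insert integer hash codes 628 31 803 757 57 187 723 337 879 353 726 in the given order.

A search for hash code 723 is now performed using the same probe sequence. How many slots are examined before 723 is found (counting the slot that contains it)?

628 hashes to 13; slot 13 is free -> place at 13.
31 hashes to 5; slot 5 is free -> place at 5.
803 hashes to 16; slot 16 is free -> place at 16.
757 hashes to 2; slot 2 is free -> place at 2.
57 hashes to 7; slot 7 is free -> place at 7.
187 hashes to 0; slot 0 is free -> place at 0.
723 hashes to 2; 2 taken -> place at 3.
337 hashes to 5; 5 taken -> place at 6.
879 hashes to 14; slot 14 is free -> place at 14.
353 hashes to 1; slot 1 is free -> place at 1.
726 hashes to 14; 14 taken -> place at 15.
Table: [187, 353, 757, 723, _, 31, 337, 57, _, _, _, _, _, 628, 879, 726, 803]
Lookup 723: h=2, probe 2,3 → found at 3.

2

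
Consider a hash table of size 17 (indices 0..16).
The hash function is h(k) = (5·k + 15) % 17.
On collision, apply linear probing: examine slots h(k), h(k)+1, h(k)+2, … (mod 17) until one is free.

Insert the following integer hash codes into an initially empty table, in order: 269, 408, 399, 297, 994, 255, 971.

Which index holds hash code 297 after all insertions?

Insert 269: h=0, slot 0 empty → index 0.
Insert 408: h=15, slot 15 empty → index 15.
Insert 399: h=4, slot 4 empty → index 4.
Insert 297: h=4, slot 4 occupied → index 5.
Insert 994: h=4, slots 4,5 occupied → index 6.
Insert 255: h=15, slot 15 occupied → index 16.
Insert 971: h=8, slot 8 empty → index 8.
Table: [269, —, —, —, 399, 297, 994, —, 971, —, —, —, —, —, —, 408, 255]

5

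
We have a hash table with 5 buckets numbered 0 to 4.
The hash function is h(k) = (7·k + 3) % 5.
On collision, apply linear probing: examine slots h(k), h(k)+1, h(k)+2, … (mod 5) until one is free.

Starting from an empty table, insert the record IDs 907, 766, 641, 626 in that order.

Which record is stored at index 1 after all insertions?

907: h=2 -> slot 2
766: h=0 -> slot 0
641: h=0, probe 0,1 -> slot 1
626: h=0, probe 0,1,2,3 -> slot 3
Table: [766, 641, 907, 626, -]

641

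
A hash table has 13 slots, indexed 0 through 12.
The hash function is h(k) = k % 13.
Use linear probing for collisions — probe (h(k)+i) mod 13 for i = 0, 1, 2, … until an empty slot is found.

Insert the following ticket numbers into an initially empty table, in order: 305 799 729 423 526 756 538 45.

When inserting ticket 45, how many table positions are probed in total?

Insert 305: h=6, slot 6 empty => index 6.
Insert 799: h=6, slot 6 occupied => index 7.
Insert 729: h=1, slot 1 empty => index 1.
Insert 423: h=7, slot 7 occupied => index 8.
Insert 526: h=6, slots 6,7,8 occupied => index 9.
Insert 756: h=2, slot 2 empty => index 2.
Insert 538: h=5, slot 5 empty => index 5.
Insert 45: h=6, slots 6,7,8,9 occupied => index 10.
Table: [_, 729, 756, _, _, 538, 305, 799, 423, 526, 45, _, _]

5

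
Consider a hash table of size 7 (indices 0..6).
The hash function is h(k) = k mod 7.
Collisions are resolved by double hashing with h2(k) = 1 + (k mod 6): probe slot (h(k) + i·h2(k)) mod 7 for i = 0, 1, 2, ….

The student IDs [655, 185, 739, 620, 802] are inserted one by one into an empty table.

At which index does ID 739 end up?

6

655 hashes to 4; slot 4 is free -> place at 4.
185 hashes to 3; slot 3 is free -> place at 3.
739 hashes to 4, h2=2; 4 taken -> place at 6.
620 hashes to 4, h2=3; 4 taken -> place at 0.
802 hashes to 4, h2=5; 4 taken -> place at 2.
Table: [620, ., 802, 185, 655, ., 739]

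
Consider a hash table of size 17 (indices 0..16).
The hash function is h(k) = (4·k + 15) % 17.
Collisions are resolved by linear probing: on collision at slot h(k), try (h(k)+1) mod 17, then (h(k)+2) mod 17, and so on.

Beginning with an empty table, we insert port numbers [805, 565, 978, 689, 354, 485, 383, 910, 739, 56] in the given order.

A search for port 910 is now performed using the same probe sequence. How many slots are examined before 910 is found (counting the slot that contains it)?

7

805: h=5 → slot 5
565: h=14 → slot 14
978: h=0 → slot 0
689: h=0, probe 0,1 → slot 1
354: h=3 → slot 3
485: h=0, probe 0,1,2 → slot 2
383: h=0, probe 0,1,2,3,4 → slot 4
910: h=0, probe 0,1,2,3,4,5,6 → slot 6
739: h=13 → slot 13
56: h=1, probe 1,2,3,4,5,6,7 → slot 7
Table: [978, 689, 485, 354, 383, 805, 910, 56, —, —, —, —, —, 739, 565, —, —]
Lookup 910: h=0, probe 0,1,2,3,4,5,6 → found at 6.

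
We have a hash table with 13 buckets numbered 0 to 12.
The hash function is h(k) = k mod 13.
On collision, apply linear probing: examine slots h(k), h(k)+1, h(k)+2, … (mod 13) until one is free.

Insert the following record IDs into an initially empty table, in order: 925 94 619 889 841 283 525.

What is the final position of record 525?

925: h=2 → slot 2
94: h=3 → slot 3
619: h=8 → slot 8
889: h=5 → slot 5
841: h=9 → slot 9
283: h=10 → slot 10
525: h=5, probe 5,6 → slot 6
Table: [—, —, 925, 94, —, 889, 525, —, 619, 841, 283, —, —]

6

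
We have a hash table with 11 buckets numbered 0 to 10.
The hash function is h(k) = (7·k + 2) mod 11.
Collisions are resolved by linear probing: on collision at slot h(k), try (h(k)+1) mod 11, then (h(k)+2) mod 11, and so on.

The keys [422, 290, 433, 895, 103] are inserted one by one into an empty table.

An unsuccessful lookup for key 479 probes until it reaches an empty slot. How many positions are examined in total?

3

422 hashes to 8; slot 8 is free => place at 8.
290 hashes to 8; 8 taken => place at 9.
433 hashes to 8; 8,9 taken => place at 10.
895 hashes to 8; 8,9,10 taken => place at 0.
103 hashes to 8; 8,9,10,0 taken => place at 1.
Table: [895, 103, -, -, -, -, -, -, 422, 290, 433]
Lookup 479: h=0, probe 0,1,2 → slot 2 empty, not found.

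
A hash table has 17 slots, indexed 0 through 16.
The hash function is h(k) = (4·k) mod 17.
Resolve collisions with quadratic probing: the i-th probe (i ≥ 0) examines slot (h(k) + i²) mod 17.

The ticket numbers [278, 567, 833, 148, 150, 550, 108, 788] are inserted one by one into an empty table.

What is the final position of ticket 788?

278 hashes to 7; slot 7 is free => place at 7.
567 hashes to 7; 7 taken => place at 8.
833 hashes to 0; slot 0 is free => place at 0.
148 hashes to 14; slot 14 is free => place at 14.
150 hashes to 5; slot 5 is free => place at 5.
550 hashes to 7; 7,8 taken => place at 11.
108 hashes to 7; 7,8,11 taken => place at 16.
788 hashes to 7; 7,8,11,16 taken => place at 6.
Table: [833, ., ., ., ., 150, 788, 278, 567, ., ., 550, ., ., 148, ., 108]

6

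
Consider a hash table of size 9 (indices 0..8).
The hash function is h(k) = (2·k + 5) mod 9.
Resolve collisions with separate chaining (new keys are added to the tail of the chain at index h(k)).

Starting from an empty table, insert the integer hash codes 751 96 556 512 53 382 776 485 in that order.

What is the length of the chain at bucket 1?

Insert 751: h=4, bucket 4 empty -> new chain.
Insert 96: h=8, bucket 8 empty -> new chain.
Insert 556: h=1, bucket 1 empty -> new chain.
Insert 512: h=3, bucket 3 empty -> new chain.
Insert 53: h=3, bucket 3 nonempty -> append to chain.
Insert 382: h=4, bucket 4 nonempty -> append to chain.
Insert 776: h=0, bucket 0 empty -> new chain.
Insert 485: h=3, bucket 3 nonempty -> append to chain.
Final buckets:
0: 776
1: 556
2: —
3: 512 -> 53 -> 485
4: 751 -> 382
5: —
6: —
7: —
8: 96

1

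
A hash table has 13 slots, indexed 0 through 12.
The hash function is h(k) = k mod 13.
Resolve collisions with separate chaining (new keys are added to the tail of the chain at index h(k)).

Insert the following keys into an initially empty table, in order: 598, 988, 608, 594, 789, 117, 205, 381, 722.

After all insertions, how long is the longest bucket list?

3

Insert 598: h=0, bucket 0 empty → new chain.
Insert 988: h=0, bucket 0 nonempty → append to chain.
Insert 608: h=10, bucket 10 empty → new chain.
Insert 594: h=9, bucket 9 empty → new chain.
Insert 789: h=9, bucket 9 nonempty → append to chain.
Insert 117: h=0, bucket 0 nonempty → append to chain.
Insert 205: h=10, bucket 10 nonempty → append to chain.
Insert 381: h=4, bucket 4 empty → new chain.
Insert 722: h=7, bucket 7 empty → new chain.
Final buckets:
0: 598 -> 988 -> 117
1: —
2: —
3: —
4: 381
5: —
6: —
7: 722
8: —
9: 594 -> 789
10: 608 -> 205
11: —
12: —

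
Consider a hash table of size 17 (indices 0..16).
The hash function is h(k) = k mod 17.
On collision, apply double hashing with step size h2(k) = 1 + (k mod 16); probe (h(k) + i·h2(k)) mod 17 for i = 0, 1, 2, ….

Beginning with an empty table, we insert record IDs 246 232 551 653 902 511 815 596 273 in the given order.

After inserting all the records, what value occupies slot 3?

246 hashes to 8; slot 8 is free => place at 8.
232 hashes to 11; slot 11 is free => place at 11.
551 hashes to 7; slot 7 is free => place at 7.
653 hashes to 7, h2=14; 7 taken => place at 4.
902 hashes to 1; slot 1 is free => place at 1.
511 hashes to 1, h2=16; 1 taken => place at 0.
815 hashes to 16; slot 16 is free => place at 16.
596 hashes to 1, h2=5; 1 taken => place at 6.
273 hashes to 1, h2=2; 1 taken => place at 3.
Table: [511, 902, ., 273, 653, ., 596, 551, 246, ., ., 232, ., ., ., ., 815]

273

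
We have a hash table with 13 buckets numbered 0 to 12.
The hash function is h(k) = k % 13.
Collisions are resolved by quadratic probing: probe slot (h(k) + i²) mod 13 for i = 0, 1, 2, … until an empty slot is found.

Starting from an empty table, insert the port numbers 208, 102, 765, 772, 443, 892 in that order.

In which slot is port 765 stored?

208: h=0 => slot 0
102: h=11 => slot 11
765: h=11, probe 11,12 => slot 12
772: h=5 => slot 5
443: h=1 => slot 1
892: h=8 => slot 8
Table: [208, 443, _, _, _, 772, _, _, 892, _, _, 102, 765]

12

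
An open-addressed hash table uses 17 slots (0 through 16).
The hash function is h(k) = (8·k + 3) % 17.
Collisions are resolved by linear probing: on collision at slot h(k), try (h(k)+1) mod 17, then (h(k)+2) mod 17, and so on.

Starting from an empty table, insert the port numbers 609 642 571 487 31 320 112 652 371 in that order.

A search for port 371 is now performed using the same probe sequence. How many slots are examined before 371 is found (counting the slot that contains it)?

609 hashes to 13; slot 13 is free → place at 13.
642 hashes to 5; slot 5 is free → place at 5.
571 hashes to 15; slot 15 is free → place at 15.
487 hashes to 6; slot 6 is free → place at 6.
31 hashes to 13; 13 taken → place at 14.
320 hashes to 13; 13,14,15 taken → place at 16.
112 hashes to 15; 15,16 taken → place at 0.
652 hashes to 0; 0 taken → place at 1.
371 hashes to 13; 13,14,15,16,0,1 taken → place at 2.
Table: [112, 652, 371, ∅, ∅, 642, 487, ∅, ∅, ∅, ∅, ∅, ∅, 609, 31, 571, 320]
Lookup 371: h=13, probe 13,14,15,16,0,1,2 → found at 2.

7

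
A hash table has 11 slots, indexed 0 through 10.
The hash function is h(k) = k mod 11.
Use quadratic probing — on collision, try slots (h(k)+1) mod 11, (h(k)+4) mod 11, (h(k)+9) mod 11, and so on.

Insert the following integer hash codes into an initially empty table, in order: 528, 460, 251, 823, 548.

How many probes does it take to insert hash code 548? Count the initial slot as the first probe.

528 hashes to 0; slot 0 is free → place at 0.
460 hashes to 9; slot 9 is free → place at 9.
251 hashes to 9; 9 taken → place at 10.
823 hashes to 9; 9,10 taken → place at 2.
548 hashes to 9; 9,10,2 taken → place at 7.
Table: [528, ∅, 823, ∅, ∅, ∅, ∅, 548, ∅, 460, 251]

4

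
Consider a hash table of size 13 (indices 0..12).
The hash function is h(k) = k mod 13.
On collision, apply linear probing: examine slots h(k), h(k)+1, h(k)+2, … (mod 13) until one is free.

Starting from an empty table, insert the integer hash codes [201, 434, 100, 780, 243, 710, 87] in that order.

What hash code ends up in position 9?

100

Insert 201: h=6, slot 6 empty => index 6.
Insert 434: h=5, slot 5 empty => index 5.
Insert 100: h=9, slot 9 empty => index 9.
Insert 780: h=0, slot 0 empty => index 0.
Insert 243: h=9, slot 9 occupied => index 10.
Insert 710: h=8, slot 8 empty => index 8.
Insert 87: h=9, slots 9,10 occupied => index 11.
Table: [780, ∅, ∅, ∅, ∅, 434, 201, ∅, 710, 100, 243, 87, ∅]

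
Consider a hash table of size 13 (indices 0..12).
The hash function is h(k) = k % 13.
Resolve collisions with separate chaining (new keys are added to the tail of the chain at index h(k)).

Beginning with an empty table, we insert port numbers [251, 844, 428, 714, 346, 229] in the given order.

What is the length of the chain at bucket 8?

2

Insert 251: h=4, bucket 4 empty → new chain.
Insert 844: h=12, bucket 12 empty → new chain.
Insert 428: h=12, bucket 12 nonempty → append to chain.
Insert 714: h=12, bucket 12 nonempty → append to chain.
Insert 346: h=8, bucket 8 empty → new chain.
Insert 229: h=8, bucket 8 nonempty → append to chain.
Final buckets:
0: ∅
1: ∅
2: ∅
3: ∅
4: 251
5: ∅
6: ∅
7: ∅
8: 346 -> 229
9: ∅
10: ∅
11: ∅
12: 844 -> 428 -> 714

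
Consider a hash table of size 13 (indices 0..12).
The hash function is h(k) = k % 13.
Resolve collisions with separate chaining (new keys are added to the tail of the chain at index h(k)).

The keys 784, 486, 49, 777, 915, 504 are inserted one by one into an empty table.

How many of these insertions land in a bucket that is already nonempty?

3

Insert 784: h=4, bucket 4 empty → new chain.
Insert 486: h=5, bucket 5 empty → new chain.
Insert 49: h=10, bucket 10 empty → new chain.
Insert 777: h=10, bucket 10 nonempty → append to chain.
Insert 915: h=5, bucket 5 nonempty → append to chain.
Insert 504: h=10, bucket 10 nonempty → append to chain.
Final buckets:
0: _
1: _
2: _
3: _
4: 784
5: 486 -> 915
6: _
7: _
8: _
9: _
10: 49 -> 777 -> 504
11: _
12: _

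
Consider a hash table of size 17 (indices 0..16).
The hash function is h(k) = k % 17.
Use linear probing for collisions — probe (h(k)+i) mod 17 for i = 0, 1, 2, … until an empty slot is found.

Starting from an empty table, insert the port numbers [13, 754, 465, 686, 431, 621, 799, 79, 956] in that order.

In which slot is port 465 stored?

13 hashes to 13; slot 13 is free → place at 13.
754 hashes to 6; slot 6 is free → place at 6.
465 hashes to 6; 6 taken → place at 7.
686 hashes to 6; 6,7 taken → place at 8.
431 hashes to 6; 6,7,8 taken → place at 9.
621 hashes to 9; 9 taken → place at 10.
799 hashes to 0; slot 0 is free → place at 0.
79 hashes to 11; slot 11 is free → place at 11.
956 hashes to 4; slot 4 is free → place at 4.
Table: [799, -, -, -, 956, -, 754, 465, 686, 431, 621, 79, -, 13, -, -, -]

7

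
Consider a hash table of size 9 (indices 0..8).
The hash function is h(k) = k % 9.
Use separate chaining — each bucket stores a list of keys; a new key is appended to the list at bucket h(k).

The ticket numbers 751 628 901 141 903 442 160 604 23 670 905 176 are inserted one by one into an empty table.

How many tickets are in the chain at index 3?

Insert 751: h=4, bucket 4 empty → new chain.
Insert 628: h=7, bucket 7 empty → new chain.
Insert 901: h=1, bucket 1 empty → new chain.
Insert 141: h=6, bucket 6 empty → new chain.
Insert 903: h=3, bucket 3 empty → new chain.
Insert 442: h=1, bucket 1 nonempty → append to chain.
Insert 160: h=7, bucket 7 nonempty → append to chain.
Insert 604: h=1, bucket 1 nonempty → append to chain.
Insert 23: h=5, bucket 5 empty → new chain.
Insert 670: h=4, bucket 4 nonempty → append to chain.
Insert 905: h=5, bucket 5 nonempty → append to chain.
Insert 176: h=5, bucket 5 nonempty → append to chain.
Final buckets:
0: ∅
1: 901 -> 442 -> 604
2: ∅
3: 903
4: 751 -> 670
5: 23 -> 905 -> 176
6: 141
7: 628 -> 160
8: ∅

1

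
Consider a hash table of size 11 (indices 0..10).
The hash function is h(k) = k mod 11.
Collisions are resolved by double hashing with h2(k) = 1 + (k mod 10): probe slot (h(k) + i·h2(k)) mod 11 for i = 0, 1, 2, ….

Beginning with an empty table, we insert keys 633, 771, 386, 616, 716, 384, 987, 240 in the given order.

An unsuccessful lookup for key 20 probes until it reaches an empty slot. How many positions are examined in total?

633: h=6 -> slot 6
771: h=1 -> slot 1
386: h=1, h2=7, probe 1,8 -> slot 8
616: h=0 -> slot 0
716: h=1, h2=7, probe 1,8,4 -> slot 4
384: h=10 -> slot 10
987: h=8, h2=8, probe 8,5 -> slot 5
240: h=9 -> slot 9
Table: [616, 771, ., ., 716, 987, 633, ., 386, 240, 384]
Lookup 20: h=9, h2=1, probe 9,10,0,1,2 → slot 2 empty, not found.

5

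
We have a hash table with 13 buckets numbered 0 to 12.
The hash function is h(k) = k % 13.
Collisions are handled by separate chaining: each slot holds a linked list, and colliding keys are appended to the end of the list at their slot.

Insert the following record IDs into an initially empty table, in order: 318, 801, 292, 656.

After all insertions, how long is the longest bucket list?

3

Insert 318: h=6, bucket 6 empty -> new chain.
Insert 801: h=8, bucket 8 empty -> new chain.
Insert 292: h=6, bucket 6 nonempty -> append to chain.
Insert 656: h=6, bucket 6 nonempty -> append to chain.
Final buckets:
0: —
1: —
2: —
3: —
4: —
5: —
6: 318 -> 292 -> 656
7: —
8: 801
9: —
10: —
11: —
12: —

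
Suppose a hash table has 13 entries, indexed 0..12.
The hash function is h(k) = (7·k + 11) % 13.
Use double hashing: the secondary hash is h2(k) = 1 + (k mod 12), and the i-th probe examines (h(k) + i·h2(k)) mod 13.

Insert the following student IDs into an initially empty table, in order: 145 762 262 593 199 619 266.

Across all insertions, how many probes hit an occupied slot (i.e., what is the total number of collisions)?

145 hashes to 12; slot 12 is free -> place at 12.
762 hashes to 2; slot 2 is free -> place at 2.
262 hashes to 12, h2=11; 12 taken -> place at 10.
593 hashes to 2, h2=6; 2 taken -> place at 8.
199 hashes to 0; slot 0 is free -> place at 0.
619 hashes to 2, h2=8; 2,10 taken -> place at 5.
266 hashes to 1; slot 1 is free -> place at 1.
Table: [199, 266, 762, —, —, 619, —, —, 593, —, 262, —, 145]

4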